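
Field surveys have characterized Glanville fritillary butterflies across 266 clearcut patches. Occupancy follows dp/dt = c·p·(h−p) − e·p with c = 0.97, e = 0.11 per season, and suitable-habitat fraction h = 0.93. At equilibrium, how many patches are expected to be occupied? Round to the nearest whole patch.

p* = h − e/c = 0.93 − 0.1134 = 0.8166.
Expected occupied patches = N × p* = 266 × 0.8166 = 217.22 ≈ 217.

217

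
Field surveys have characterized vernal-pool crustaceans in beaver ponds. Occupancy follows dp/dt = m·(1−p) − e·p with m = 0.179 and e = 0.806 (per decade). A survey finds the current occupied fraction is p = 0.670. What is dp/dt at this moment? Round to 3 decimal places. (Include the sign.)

Colonization term: m·(1−p) = 0.179×0.3300 = 0.05907.
Extinction term: e·p = 0.54002.
dp/dt = 0.05907 − 0.54002 = -0.48095.

-0.481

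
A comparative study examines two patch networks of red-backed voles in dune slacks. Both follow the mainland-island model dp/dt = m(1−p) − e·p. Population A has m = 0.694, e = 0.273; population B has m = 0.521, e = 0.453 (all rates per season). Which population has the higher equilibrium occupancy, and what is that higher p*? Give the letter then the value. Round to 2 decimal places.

A: p*_A = m/(m+e) = 0.694/0.9670 = 0.7177.
B: p*_B = 0.521/0.9740 = 0.5349.
A is higher at 0.7177.

A, 0.72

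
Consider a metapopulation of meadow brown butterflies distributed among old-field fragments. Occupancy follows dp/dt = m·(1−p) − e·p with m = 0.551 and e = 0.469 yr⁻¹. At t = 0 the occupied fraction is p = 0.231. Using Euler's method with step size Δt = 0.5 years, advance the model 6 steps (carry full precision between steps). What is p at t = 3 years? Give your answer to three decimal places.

Update rule: p ← p + [m·(1−p) − e·p]·Δt with Δt = 0.5.
p: 0.23100 → 0.38869  (Δp = +0.15769)
p: 0.38869 → 0.46596  (Δp = +0.07727)
p: 0.46596 → 0.50382  (Δp = +0.03786)
p: 0.50382 → 0.52237  (Δp = +0.01855)
p: 0.52237 → 0.53146  (Δp = +0.00909)
p: 0.53146 → 0.53592  (Δp = +0.00445)

0.536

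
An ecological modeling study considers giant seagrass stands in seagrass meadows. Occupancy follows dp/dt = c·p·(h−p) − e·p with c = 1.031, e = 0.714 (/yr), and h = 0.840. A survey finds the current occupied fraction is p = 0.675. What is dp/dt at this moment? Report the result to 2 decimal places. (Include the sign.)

Colonization term: c·p·(h−p) = 1.031×0.675×0.1650 = 0.11483.
Extinction term: e·p = 0.48195.
dp/dt = 0.11483 − 0.48195 = -0.36712.

-0.37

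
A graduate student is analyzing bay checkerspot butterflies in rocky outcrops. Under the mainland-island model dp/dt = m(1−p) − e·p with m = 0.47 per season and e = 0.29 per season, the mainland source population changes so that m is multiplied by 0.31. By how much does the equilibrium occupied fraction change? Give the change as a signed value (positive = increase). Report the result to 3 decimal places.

Before: p* = 0.47/(0.47+0.29) = 0.6184.
After: m = 0.1457, e = 0.29; p* = 0.1457/0.4357 = 0.3344.
Δp* = 0.3344 − 0.6184 = -0.2840.

-0.284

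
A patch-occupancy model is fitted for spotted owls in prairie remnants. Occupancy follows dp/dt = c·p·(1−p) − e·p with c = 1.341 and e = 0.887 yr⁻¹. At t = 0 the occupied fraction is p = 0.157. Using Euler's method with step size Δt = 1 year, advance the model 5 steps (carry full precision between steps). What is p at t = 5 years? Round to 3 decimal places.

Update rule: p ← p + [c·p·(1−p) − e·p]·Δt with Δt = 1.
t = 1: p = 0.15700 + (+0.03822) = 0.19522
t = 2: p = 0.19522 + (+0.03752) = 0.23275
t = 3: p = 0.23275 + (+0.03302) = 0.26577
t = 4: p = 0.26577 + (+0.02594) = 0.29171
t = 5: p = 0.29171 + (+0.01832) = 0.31003

0.310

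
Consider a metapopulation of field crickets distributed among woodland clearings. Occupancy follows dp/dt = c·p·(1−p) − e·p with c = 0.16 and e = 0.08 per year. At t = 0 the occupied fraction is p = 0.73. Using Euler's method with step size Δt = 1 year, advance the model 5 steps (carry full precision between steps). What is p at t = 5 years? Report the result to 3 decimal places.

Update rule: p ← p + [c·p·(1−p) − e·p]·Δt with Δt = 1.
step 1: Δp = -0.02686, p = 0.70314
step 2: Δp = -0.02285, p = 0.68028
step 3: Δp = -0.01962, p = 0.66066
step 4: Δp = -0.01698, p = 0.64368
step 5: Δp = -0.01480, p = 0.62888

0.629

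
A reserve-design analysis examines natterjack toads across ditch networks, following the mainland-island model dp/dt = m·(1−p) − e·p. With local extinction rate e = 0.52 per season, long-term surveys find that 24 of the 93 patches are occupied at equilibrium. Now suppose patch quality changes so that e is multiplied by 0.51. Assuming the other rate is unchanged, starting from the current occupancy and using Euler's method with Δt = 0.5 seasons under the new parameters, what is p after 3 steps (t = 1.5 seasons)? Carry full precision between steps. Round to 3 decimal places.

Observed p* = 24/93 = 0.25806.
Balance m(1−p*) = e·p* gives m = e·p*/(1−p*) = 0.52×0.25806/0.74194 = 0.18087.
Starting from p₀ = 0.25806; update p ← p + (dp/dt)·Δt with the new parameters.
p: 0.25806 → 0.29094  (Δp = +0.03288)
p: 0.29094 → 0.31649  (Δp = +0.02554)
p: 0.31649 → 0.33633  (Δp = +0.01985)

0.336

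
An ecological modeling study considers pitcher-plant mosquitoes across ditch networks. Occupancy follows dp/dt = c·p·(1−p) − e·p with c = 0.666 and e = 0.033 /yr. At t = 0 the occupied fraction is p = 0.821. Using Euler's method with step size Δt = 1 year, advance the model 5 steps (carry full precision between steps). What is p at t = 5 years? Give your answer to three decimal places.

0.949

Update rule: p ← p + [c·p·(1−p) − e·p]·Δt with Δt = 1.
p: 0.82100 → 0.89178  (Δp = +0.07078)
p: 0.89178 → 0.92663  (Δp = +0.03484)
p: 0.92663 → 0.94133  (Δp = +0.01470)
p: 0.94133 → 0.94705  (Δp = +0.00572)
p: 0.94705 → 0.94919  (Δp = +0.00215)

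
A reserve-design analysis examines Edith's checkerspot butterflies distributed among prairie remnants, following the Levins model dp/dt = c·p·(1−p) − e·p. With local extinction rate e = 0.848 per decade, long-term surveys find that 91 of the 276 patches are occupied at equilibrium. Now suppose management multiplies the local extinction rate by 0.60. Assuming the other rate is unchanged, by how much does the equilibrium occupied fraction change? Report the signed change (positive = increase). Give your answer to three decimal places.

Observed p* = 91/276 = 0.32971.
Balance c(1−p*) = e gives c = e/(1 − 0.32971) = 0.848/0.67029 = 1.26512.
New p* = 1 − e/c = 1 − 0.50880/1.26512 = 0.59782.
Δp* = 0.59782 − 0.32971 = +0.26811.

0.268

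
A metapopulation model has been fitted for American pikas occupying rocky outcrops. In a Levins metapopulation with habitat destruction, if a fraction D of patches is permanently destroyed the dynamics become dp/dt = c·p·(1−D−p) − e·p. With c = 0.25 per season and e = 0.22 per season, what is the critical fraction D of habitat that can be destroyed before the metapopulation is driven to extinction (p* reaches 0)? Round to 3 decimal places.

The nontrivial equilibrium is p* = (1−D) − e/c; extinction occurs when this hits zero.
So D_crit = 1 − e/c = 1 − 0.22/0.25 = 1 − 0.8800 = 0.1200.
Note this equals the original equilibrium occupancy — the Levins extinction-debt result.

0.120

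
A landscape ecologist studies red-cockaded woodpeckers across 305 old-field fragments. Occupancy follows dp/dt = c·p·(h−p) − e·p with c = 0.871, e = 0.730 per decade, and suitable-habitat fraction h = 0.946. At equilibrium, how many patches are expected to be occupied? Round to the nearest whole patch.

33

p* = h − e/c = 0.946 − 0.8381 = 0.1079.
Expected occupied patches = N × p* = 305 × 0.1079 = 32.90 ≈ 33.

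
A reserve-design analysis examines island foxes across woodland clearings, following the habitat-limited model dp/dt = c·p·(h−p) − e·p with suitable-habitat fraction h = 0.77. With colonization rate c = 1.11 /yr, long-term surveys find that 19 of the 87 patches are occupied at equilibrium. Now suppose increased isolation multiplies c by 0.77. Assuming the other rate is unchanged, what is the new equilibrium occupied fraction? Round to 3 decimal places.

Observed p* = 19/87 = 0.21839.
Balance c(h−p*) = e gives e = 1.11×(0.77 − 0.21839) = 0.61229.
New p* = 0.77 − e/c = 0.77 − 0.61229/0.85470 = 0.05362.

0.054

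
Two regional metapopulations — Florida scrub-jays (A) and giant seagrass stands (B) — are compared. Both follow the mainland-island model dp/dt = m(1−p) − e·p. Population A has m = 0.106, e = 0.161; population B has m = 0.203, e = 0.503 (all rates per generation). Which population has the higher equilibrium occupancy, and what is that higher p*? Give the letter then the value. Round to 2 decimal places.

A: p*_A = m/(m+e) = 0.106/0.2670 = 0.3970.
B: p*_B = 0.203/0.7060 = 0.2875.
A is higher at 0.3970.

A, 0.40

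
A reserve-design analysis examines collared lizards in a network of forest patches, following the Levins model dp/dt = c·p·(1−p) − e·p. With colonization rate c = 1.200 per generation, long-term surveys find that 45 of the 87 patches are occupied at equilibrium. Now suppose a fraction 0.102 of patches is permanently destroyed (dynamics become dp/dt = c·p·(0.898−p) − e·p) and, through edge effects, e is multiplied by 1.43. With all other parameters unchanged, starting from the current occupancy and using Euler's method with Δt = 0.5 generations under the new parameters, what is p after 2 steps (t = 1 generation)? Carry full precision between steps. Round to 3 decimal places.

0.367

Observed p* = 45/87 = 0.51724.
Balance c(1−p*) = e gives e = 1.200×(1 − 0.51724) = 0.57931.
Starting from p₀ = 0.51724; update p ← p + (dp/dt)·Δt with the new parameters.
  1  |  dp/dt·Δt = -0.096078  |  p_1 = 0.421163
  2  |  dp/dt·Δt = -0.053953  |  p_2 = 0.367210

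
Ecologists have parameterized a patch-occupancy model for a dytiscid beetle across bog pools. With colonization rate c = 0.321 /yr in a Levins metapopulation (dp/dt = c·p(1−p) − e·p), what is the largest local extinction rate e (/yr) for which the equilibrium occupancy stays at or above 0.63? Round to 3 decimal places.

1 − e/c ≥ 0.63 ⇒ e ≤ c(1 − 0.63) = 0.321 × 0.3700.
e_max = 0.1188.

0.119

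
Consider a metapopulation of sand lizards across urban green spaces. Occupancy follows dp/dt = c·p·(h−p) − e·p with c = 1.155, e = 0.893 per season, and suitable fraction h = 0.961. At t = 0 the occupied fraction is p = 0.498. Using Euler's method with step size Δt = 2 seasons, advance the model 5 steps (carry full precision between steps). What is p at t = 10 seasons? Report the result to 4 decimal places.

0.1805

Update rule: p ← p + [c·p·(h−p) − e·p]·Δt with Δt = 2.
t = 2: p = 0.49800 + (-0.35680) = 0.14120
t = 4: p = 0.14120 + (+0.01521) = 0.15641
t = 6: p = 0.15641 + (+0.01136) = 0.16777
t = 8: p = 0.16777 + (+0.00778) = 0.17555
t = 10: p = 0.17555 + (+0.00499) = 0.18053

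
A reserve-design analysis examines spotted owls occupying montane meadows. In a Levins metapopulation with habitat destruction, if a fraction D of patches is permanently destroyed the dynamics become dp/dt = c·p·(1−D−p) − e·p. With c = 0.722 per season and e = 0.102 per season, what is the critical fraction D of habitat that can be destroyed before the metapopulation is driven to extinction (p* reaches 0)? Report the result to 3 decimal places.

The nontrivial equilibrium is p* = (1−D) − e/c; extinction occurs when this hits zero.
So D_crit = 1 − e/c = 1 − 0.102/0.722 = 1 − 0.1413 = 0.8587.
Note this equals the original equilibrium occupancy — the Levins extinction-debt result.

0.859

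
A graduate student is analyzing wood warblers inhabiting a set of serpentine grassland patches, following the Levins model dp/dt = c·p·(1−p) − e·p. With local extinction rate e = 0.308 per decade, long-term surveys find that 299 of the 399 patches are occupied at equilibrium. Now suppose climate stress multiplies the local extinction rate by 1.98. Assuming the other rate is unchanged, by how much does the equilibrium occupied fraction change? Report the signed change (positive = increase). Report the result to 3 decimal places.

-0.246

Observed p* = 299/399 = 0.74937.
Balance c(1−p*) = e gives c = e/(1 − 0.74937) = 0.308/0.25063 = 1.22890.
New p* = 1 − e/c = 1 − 0.60984/1.22890 = 0.50375.
Δp* = 0.50375 − 0.74937 = -0.24562.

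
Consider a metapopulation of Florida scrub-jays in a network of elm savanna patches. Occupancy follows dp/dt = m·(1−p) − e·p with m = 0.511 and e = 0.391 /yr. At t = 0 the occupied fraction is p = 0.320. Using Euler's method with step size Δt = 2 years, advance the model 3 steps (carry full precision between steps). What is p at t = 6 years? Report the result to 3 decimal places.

Update rule: p ← p + [m·(1−p) − e·p]·Δt with Δt = 2.
  1  |  dp/dt·Δt = +0.444720  |  p_1 = 0.764720
  2  |  dp/dt·Δt = -0.357555  |  p_2 = 0.407165
  3  |  dp/dt·Δt = +0.287474  |  p_3 = 0.694639

0.695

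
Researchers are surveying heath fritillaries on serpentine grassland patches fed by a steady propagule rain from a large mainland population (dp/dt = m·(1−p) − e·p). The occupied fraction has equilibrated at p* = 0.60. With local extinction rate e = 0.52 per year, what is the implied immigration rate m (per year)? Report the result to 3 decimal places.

0.780

At equilibrium m(1−p*) = e·p*, so m = e·p*/(1−p*).
m = 0.52 × 0.60 / 0.4000 = 0.3120/0.4000 = 0.7800.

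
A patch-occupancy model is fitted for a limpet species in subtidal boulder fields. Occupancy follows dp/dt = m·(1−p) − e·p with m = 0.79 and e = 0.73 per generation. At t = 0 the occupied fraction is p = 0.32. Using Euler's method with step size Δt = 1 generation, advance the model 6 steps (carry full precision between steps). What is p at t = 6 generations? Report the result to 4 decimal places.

Update rule: p ← p + [m·(1−p) − e·p]·Δt with Δt = 1.
  1  |  dp/dt·Δt = +0.303600  |  p_1 = 0.623600
  2  |  dp/dt·Δt = -0.157872  |  p_2 = 0.465728
  3  |  dp/dt·Δt = +0.082093  |  p_3 = 0.547821
  4  |  dp/dt·Δt = -0.042689  |  p_4 = 0.505133
  5  |  dp/dt·Δt = +0.022198  |  p_5 = 0.527331
  6  |  dp/dt·Δt = -0.011543  |  p_6 = 0.515788

0.5158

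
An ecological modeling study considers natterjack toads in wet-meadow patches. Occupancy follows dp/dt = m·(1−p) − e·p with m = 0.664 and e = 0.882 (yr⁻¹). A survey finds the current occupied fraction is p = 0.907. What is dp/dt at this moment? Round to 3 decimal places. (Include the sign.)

Colonization term: m·(1−p) = 0.664×0.0930 = 0.06175.
Extinction term: e·p = 0.79997.
dp/dt = 0.06175 − 0.79997 = -0.73822.

-0.738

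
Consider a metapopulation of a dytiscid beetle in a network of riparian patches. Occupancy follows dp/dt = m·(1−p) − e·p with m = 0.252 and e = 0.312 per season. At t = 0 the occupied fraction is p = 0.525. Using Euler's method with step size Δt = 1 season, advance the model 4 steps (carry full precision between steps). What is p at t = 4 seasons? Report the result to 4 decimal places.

0.4496

Update rule: p ← p + [m·(1−p) − e·p]·Δt with Δt = 1.
p: 0.52500 → 0.48090  (Δp = -0.04410)
p: 0.48090 → 0.46167  (Δp = -0.01923)
p: 0.46167 → 0.45329  (Δp = -0.00838)
p: 0.45329 → 0.44963  (Δp = -0.00366)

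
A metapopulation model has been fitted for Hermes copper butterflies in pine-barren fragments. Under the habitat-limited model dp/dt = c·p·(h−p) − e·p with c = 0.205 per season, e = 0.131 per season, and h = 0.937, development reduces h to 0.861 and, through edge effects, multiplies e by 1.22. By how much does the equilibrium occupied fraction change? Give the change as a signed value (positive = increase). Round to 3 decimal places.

-0.217

Before: p* = h − e/c = 0.937 − 0.131/0.205 = 0.937 − 0.6390 = 0.2980.
After: c = 0.205, e = 0.15982, h = 0.861; p* = 0.861 − 0.15982/0.205 = 0.0814.
Δp* = 0.0814 − 0.2980 = -0.2166.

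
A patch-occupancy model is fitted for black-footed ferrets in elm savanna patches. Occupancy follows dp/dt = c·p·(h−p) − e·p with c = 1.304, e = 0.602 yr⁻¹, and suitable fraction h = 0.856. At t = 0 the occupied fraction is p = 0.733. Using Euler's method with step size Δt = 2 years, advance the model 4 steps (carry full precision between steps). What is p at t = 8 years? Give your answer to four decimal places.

Update rule: p ← p + [c·p·(h−p) − e·p]·Δt with Δt = 2.
step 1: Δp = -0.64740, p = 0.08560
step 2: Δp = +0.06893, p = 0.15453
step 3: Δp = +0.09665, p = 0.25118
step 4: Δp = +0.09378, p = 0.34496

0.3450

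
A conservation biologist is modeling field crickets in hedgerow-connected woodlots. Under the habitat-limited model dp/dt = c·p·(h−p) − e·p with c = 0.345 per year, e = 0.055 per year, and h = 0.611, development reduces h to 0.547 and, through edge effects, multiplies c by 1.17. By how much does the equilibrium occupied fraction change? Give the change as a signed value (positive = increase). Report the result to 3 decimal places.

Before: p* = h − e/c = 0.611 − 0.055/0.345 = 0.611 − 0.1594 = 0.4516.
After: c = 0.40365, e = 0.055, h = 0.547; p* = 0.547 − 0.055/0.40365 = 0.4107.
Δp* = 0.4107 − 0.4516 = -0.0408.

-0.041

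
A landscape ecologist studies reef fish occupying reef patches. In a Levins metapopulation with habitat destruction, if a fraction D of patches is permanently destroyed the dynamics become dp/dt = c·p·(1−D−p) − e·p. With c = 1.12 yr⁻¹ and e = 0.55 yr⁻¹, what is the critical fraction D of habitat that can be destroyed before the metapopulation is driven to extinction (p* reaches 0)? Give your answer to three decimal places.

0.509

The nontrivial equilibrium is p* = (1−D) − e/c; extinction occurs when this hits zero.
So D_crit = 1 − e/c = 1 − 0.55/1.12 = 1 − 0.4911 = 0.5089.
Note this equals the original equilibrium occupancy — the Levins extinction-debt result.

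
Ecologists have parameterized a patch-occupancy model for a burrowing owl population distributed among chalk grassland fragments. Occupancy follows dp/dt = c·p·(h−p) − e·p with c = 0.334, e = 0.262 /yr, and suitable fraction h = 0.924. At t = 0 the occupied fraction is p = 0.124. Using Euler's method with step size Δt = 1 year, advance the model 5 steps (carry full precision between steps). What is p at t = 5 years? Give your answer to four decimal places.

0.1270

Update rule: p ← p + [c·p·(h−p) − e·p]·Δt with Δt = 1.
t = 1: p = 0.12400 + (+0.00064) = 0.12464
t = 2: p = 0.12464 + (+0.00062) = 0.12527
t = 3: p = 0.12527 + (+0.00060) = 0.12586
t = 4: p = 0.12586 + (+0.00058) = 0.12644
t = 5: p = 0.12644 + (+0.00055) = 0.12700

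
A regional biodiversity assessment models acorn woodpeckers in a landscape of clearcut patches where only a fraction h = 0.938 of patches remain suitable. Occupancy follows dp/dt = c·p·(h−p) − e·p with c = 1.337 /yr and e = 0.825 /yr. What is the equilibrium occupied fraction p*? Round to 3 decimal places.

0.321

Setting dp/dt = 0 and dividing by p* gives c·(h−p*) = e.
So p* = h − e/c = 0.938 − 0.825/1.337 = 0.938 − 0.6171 = 0.3209.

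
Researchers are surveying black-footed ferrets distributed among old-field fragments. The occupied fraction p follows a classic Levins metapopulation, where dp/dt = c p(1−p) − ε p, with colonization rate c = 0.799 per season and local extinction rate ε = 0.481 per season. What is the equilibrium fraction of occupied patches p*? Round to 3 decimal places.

Setting dp/dt = 0 and dividing through by p* gives c·(1−p*) = ε.
So p* = 1 − ε/c = 1 − 0.481/0.799 = 1 − 0.6020 = 0.3980.

0.398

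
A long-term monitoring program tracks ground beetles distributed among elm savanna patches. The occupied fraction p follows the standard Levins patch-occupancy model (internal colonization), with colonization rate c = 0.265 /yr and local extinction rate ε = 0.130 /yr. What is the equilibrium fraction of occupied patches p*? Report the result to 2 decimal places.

Setting dp/dt = 0 and dividing through by p* gives c·(1−p*) = ε.
So p* = 1 − ε/c = 1 − 0.130/0.265 = 1 − 0.4906 = 0.5094.

0.51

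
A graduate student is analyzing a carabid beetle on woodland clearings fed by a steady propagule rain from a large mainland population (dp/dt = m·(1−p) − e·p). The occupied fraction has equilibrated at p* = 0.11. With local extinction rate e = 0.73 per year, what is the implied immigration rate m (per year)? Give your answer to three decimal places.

0.090

At equilibrium m(1−p*) = e·p*, so m = e·p*/(1−p*).
m = 0.73 × 0.11 / 0.8900 = 0.0803/0.8900 = 0.0902.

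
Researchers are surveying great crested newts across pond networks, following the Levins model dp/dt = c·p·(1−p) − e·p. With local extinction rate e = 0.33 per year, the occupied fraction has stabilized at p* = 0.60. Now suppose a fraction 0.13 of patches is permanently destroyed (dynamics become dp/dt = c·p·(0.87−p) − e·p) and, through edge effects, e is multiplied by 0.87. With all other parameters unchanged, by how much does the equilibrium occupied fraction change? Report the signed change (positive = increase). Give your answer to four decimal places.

-0.0780

Balance c(1−p*) = e gives c = e/(1 − 0.60000) = 0.33/0.40000 = 0.82500.
New p* = 0.87 − e/c = 0.87 − 0.28710/0.82500 = 0.52200.
Δp* = 0.52200 − 0.60000 = -0.07800.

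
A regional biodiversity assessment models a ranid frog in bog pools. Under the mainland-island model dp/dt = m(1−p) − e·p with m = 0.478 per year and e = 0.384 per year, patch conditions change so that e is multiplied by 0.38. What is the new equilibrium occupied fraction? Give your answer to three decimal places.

Before: p* = 0.478/(0.478+0.384) = 0.5545.
After: m = 0.478, e = 0.14592; p* = 0.478/0.6239 = 0.7661.

0.766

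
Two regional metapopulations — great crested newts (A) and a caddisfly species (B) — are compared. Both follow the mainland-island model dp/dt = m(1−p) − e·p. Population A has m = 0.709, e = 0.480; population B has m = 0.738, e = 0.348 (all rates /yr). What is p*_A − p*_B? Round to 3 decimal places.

A: p*_A = m/(m+e) = 0.709/1.1890 = 0.5963.
B: p*_B = 0.738/1.0860 = 0.6796.
p*_A − p*_B = 0.5963 − 0.6796 = -0.0833.

-0.083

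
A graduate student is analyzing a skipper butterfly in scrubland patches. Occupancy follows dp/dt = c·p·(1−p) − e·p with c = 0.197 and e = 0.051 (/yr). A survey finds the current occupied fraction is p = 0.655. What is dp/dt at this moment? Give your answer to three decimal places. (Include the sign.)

Colonization term: c·p·(1−p) = 0.197×0.655×0.3450 = 0.04452.
Extinction term: e·p = 0.03340.
dp/dt = 0.04452 − 0.03340 = 0.01111.

0.011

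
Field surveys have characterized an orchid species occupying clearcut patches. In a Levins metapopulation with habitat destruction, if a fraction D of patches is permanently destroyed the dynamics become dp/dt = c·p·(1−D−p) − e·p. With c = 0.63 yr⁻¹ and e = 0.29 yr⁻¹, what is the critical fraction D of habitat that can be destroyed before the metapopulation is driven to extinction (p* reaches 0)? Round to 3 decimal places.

0.540

The nontrivial equilibrium is p* = (1−D) − e/c; extinction occurs when this hits zero.
So D_crit = 1 − e/c = 1 − 0.29/0.63 = 1 − 0.4603 = 0.5397.
Note this equals the original equilibrium occupancy — the Levins extinction-debt result.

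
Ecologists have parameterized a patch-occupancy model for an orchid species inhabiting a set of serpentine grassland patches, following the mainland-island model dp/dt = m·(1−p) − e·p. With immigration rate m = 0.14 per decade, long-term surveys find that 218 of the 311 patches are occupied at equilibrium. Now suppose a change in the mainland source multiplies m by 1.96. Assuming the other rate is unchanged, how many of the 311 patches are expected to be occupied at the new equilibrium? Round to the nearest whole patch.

Observed p* = 218/311 = 0.70096.
Balance m(1−p*) = e·p* gives e = m(1−p*)/p* = 0.14×0.29904/0.70096 = 0.05973.
New p* = m/(m+e) = 0.27440/(0.27440+0.05973) = 0.82124.
Expected occupied = 311 × 0.82124 = 255.41 ≈ 255.

255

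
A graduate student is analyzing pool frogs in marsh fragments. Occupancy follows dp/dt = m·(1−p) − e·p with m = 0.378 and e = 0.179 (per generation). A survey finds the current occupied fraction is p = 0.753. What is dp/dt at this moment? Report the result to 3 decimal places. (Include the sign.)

Colonization term: m·(1−p) = 0.378×0.2470 = 0.09337.
Extinction term: e·p = 0.13479.
dp/dt = 0.09337 − 0.13479 = -0.04142.

-0.041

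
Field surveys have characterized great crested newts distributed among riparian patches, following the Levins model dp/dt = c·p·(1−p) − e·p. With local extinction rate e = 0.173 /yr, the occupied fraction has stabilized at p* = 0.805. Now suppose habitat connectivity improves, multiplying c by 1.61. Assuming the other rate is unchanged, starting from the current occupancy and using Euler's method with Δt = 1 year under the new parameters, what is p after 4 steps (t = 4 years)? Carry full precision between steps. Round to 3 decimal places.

Balance c(1−p*) = e gives c = e/(1 − 0.80500) = 0.173/0.19500 = 0.88718.
Starting from p₀ = 0.80500; update p ← p + (dp/dt)·Δt with the new parameters.
t = 1: p = 0.80500 + (+0.08495) = 0.88995
t = 2: p = 0.88995 + (-0.01407) = 0.87588
t = 3: p = 0.87588 + (+0.00376) = 0.87964
t = 4: p = 0.87964 + (-0.00095) = 0.87869

0.879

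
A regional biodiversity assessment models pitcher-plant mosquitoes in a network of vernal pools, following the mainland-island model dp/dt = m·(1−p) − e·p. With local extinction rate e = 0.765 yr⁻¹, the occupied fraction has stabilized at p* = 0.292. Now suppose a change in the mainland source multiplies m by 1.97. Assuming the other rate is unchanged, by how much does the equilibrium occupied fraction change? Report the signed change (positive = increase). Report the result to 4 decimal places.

Balance m(1−p*) = e·p* gives m = e·p*/(1−p*) = 0.765×0.29200/0.70800 = 0.31551.
New p* = m/(m+e) = 0.62155/(0.62155+0.76500) = 0.44827.
Δp* = 0.44827 − 0.29200 = +0.15627.

0.1563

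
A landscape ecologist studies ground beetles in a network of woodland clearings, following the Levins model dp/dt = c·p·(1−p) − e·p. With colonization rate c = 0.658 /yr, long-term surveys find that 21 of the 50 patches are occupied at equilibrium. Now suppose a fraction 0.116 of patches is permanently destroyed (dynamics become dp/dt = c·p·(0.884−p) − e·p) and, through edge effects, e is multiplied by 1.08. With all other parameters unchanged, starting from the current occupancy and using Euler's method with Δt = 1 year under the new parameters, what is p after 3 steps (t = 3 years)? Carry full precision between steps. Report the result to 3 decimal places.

0.326

Observed p* = 21/50 = 0.42000.
Balance c(1−p*) = e gives e = 0.658×(1 − 0.42000) = 0.38164.
Starting from p₀ = 0.42000; update p ← p + (dp/dt)·Δt with the new parameters.
t = 1: p = 0.42000 + (-0.04488) = 0.37512
t = 2: p = 0.37512 + (-0.02901) = 0.34611
t = 3: p = 0.34611 + (-0.02016) = 0.32595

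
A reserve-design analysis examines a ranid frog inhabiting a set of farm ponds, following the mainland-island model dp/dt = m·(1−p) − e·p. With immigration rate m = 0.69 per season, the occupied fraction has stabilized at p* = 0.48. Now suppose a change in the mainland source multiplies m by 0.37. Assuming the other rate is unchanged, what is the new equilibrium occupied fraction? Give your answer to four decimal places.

0.2546

Balance m(1−p*) = e·p* gives e = m(1−p*)/p* = 0.69×0.52000/0.48000 = 0.74750.
New p* = m/(m+e) = 0.25530/(0.25530+0.74750) = 0.25459.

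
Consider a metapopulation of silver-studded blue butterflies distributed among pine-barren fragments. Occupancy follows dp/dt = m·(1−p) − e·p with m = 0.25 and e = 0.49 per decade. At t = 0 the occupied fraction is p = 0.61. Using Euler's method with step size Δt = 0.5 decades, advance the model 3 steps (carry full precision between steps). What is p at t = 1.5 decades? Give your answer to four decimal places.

0.4059

Update rule: p ← p + [m·(1−p) − e·p]·Δt with Δt = 0.5.
t = 0.5: p = 0.61000 + (-0.10070) = 0.50930
t = 1: p = 0.50930 + (-0.06344) = 0.44586
t = 1.5: p = 0.44586 + (-0.03997) = 0.40589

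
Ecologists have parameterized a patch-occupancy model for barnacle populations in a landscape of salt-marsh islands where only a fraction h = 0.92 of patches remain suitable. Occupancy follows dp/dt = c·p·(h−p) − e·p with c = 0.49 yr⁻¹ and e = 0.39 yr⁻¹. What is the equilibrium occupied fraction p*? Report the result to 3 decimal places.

0.124

Setting dp/dt = 0 and dividing by p* gives c·(h−p*) = e.
So p* = h − e/c = 0.92 − 0.39/0.49 = 0.92 − 0.7959 = 0.1241.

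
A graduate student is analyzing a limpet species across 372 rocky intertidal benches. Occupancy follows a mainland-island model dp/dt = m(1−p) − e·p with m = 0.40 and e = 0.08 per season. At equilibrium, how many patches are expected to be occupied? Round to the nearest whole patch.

p* = m/(m+e) = 0.40/0.4800 = 0.8333.
Expected occupied patches = N × p* = 372 × 0.8333 = 310.00 ≈ 310.

310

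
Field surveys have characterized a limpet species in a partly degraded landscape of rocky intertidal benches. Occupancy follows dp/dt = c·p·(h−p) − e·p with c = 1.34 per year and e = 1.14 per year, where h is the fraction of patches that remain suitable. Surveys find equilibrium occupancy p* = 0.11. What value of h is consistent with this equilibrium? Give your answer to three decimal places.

At equilibrium c(h−p*) = e, so h = p* + e/c.
h = 0.11 + 1.14/1.34 = 0.11 + 0.8507 = 0.9607.

0.961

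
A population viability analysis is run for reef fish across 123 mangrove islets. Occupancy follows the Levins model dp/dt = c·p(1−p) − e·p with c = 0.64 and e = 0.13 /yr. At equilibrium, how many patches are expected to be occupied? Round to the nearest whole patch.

p* = 1 − e/c = 1 − 0.13/0.64 = 0.7969.
Expected occupied patches = N × p* = 123 × 0.7969 = 98.02 ≈ 98.

98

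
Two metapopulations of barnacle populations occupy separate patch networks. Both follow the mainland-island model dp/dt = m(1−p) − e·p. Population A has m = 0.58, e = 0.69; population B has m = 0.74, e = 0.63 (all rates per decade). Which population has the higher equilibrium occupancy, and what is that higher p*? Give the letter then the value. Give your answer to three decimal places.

A: p*_A = m/(m+e) = 0.58/1.2700 = 0.4567.
B: p*_B = 0.74/1.3700 = 0.5401.
B is higher at 0.5401.

B, 0.540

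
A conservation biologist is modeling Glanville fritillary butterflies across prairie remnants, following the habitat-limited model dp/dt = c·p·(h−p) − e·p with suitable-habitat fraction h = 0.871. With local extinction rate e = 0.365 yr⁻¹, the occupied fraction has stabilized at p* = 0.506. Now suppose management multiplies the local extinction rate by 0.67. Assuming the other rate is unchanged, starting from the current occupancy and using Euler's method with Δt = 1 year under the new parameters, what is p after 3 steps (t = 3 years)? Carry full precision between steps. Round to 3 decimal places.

Balance c(h−p*) = e gives c = e/(0.871 − 0.50600) = 0.365/0.36500 = 1.00000.
Starting from p₀ = 0.50600; update p ← p + (dp/dt)·Δt with the new parameters.
t = 1: p = 0.50600 + (+0.06095) = 0.56695
t = 2: p = 0.56695 + (+0.03373) = 0.60068
t = 3: p = 0.60068 + (+0.01548) = 0.61616

0.616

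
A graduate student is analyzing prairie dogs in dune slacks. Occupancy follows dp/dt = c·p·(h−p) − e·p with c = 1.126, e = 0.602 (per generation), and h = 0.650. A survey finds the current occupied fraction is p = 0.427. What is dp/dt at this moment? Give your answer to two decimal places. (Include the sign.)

Colonization term: c·p·(h−p) = 1.126×0.427×0.2230 = 0.10722.
Extinction term: e·p = 0.25705.
dp/dt = 0.10722 − 0.25705 = -0.14984.

-0.15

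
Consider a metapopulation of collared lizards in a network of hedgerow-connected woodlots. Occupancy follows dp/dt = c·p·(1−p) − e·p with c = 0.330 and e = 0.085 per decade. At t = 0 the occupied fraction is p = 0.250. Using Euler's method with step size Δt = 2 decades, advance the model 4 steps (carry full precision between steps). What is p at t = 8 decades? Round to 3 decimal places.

Update rule: p ← p + [c·p·(1−p) − e·p]·Δt with Δt = 2.
  1  |  dp/dt·Δt = +0.081250  |  p_1 = 0.331250
  2  |  dp/dt·Δt = +0.089893  |  p_2 = 0.421143
  3  |  dp/dt·Δt = +0.089302  |  p_3 = 0.510444
  4  |  dp/dt·Δt = +0.078152  |  p_4 = 0.588597

0.589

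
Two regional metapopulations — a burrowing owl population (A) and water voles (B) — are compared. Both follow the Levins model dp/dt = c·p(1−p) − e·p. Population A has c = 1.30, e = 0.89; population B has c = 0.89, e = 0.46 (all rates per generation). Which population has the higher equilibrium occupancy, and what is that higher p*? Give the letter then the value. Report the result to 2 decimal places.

A: p*_A = 1 − 0.89/1.30 = 0.3154.
B: p*_B = 1 − 0.46/0.89 = 0.4831.
B is higher at 0.4831.

B, 0.48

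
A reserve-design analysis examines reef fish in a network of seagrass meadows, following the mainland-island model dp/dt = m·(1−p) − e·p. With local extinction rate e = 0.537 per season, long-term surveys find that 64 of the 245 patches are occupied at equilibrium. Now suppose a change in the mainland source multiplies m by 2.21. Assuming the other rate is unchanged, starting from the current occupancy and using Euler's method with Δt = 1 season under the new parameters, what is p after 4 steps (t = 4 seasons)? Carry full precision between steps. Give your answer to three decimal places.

Observed p* = 64/245 = 0.26122.
Balance m(1−p*) = e·p* gives m = e·p*/(1−p*) = 0.537×0.26122/0.73878 = 0.18988.
Starting from p₀ = 0.26122; update p ← p + (dp/dt)·Δt with the new parameters.
p: 0.26122 → 0.43096  (Δp = +0.16974)
p: 0.43096 → 0.43832  (Δp = +0.00736)
p: 0.43832 → 0.43864  (Δp = +0.00032)
p: 0.43864 → 0.43865  (Δp = +0.00001)

0.439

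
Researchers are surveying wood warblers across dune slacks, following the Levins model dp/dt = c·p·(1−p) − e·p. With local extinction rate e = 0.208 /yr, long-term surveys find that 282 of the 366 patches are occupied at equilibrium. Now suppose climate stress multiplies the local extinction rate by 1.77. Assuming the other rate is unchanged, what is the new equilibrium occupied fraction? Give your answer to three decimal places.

0.594

Observed p* = 282/366 = 0.77049.
Balance c(1−p*) = e gives c = e/(1 − 0.77049) = 0.208/0.22951 = 0.90628.
New p* = 1 − e/c = 1 − 0.36816/0.90628 = 0.59377.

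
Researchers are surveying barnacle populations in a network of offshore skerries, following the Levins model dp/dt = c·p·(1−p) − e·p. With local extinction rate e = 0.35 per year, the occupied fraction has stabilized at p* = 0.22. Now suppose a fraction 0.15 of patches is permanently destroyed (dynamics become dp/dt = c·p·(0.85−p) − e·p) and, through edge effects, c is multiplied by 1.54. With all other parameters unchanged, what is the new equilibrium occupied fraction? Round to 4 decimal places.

Balance c(1−p*) = e gives c = e/(1 − 0.22000) = 0.35/0.78000 = 0.44872.
New p* = 0.85 − e/c = 0.85 − 0.35000/0.69103 = 0.34351.

0.3435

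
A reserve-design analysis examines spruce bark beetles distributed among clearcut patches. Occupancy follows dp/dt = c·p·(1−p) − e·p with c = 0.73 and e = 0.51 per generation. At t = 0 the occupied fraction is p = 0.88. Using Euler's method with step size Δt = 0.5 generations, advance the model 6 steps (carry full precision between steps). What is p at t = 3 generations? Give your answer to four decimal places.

0.4284

Update rule: p ← p + [c·p·(1−p) − e·p]·Δt with Δt = 0.5.
  1  |  dp/dt·Δt = -0.185856  |  p_1 = 0.694144
  2  |  dp/dt·Δt = -0.099514  |  p_2 = 0.594630
  3  |  dp/dt·Δt = -0.063649  |  p_3 = 0.530981
  4  |  dp/dt·Δt = -0.044500  |  p_4 = 0.486480
  5  |  dp/dt·Δt = -0.032869  |  p_5 = 0.453611
  6  |  dp/dt·Δt = -0.025206  |  p_6 = 0.428405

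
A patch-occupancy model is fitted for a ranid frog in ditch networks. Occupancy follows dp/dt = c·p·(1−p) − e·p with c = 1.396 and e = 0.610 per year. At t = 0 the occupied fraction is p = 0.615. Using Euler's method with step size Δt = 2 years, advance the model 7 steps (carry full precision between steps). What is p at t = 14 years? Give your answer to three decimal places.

0.562

Update rule: p ← p + [c·p·(1−p) − e·p]·Δt with Δt = 2.
p: 0.61500 → 0.52578  (Δp = -0.08922)
p: 0.52578 → 0.58047  (Δp = +0.05470)
p: 0.58047 → 0.55221  (Δp = -0.02826)
p: 0.55221 → 0.56890  (Δp = +0.01669)
p: 0.56890 → 0.55959  (Δp = -0.00931)
p: 0.55959 → 0.56498  (Δp = +0.00539)
p: 0.56498 → 0.56192  (Δp = -0.00306)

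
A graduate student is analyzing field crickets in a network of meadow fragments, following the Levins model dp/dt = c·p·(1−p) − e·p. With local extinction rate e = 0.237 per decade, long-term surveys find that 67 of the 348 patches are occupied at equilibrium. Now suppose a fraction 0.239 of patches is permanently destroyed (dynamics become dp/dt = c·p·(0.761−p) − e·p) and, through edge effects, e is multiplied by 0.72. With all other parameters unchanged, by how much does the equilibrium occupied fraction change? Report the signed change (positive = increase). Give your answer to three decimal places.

Observed p* = 67/348 = 0.19253.
Balance c(1−p*) = e gives c = e/(1 − 0.19253) = 0.237/0.80747 = 0.29351.
New p* = 0.761 − e/c = 0.761 − 0.17064/0.29351 = 0.17962.
Δp* = 0.17962 − 0.19253 = -0.01291.

-0.013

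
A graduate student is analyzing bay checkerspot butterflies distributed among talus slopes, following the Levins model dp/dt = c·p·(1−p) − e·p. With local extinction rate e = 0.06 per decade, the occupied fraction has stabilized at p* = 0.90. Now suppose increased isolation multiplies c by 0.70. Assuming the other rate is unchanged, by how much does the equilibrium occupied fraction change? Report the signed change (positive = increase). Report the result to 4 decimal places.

-0.0429

Balance c(1−p*) = e gives c = e/(1 − 0.90000) = 0.06/0.10000 = 0.60000.
New p* = 1 − e/c = 1 − 0.06000/0.42000 = 0.85714.
Δp* = 0.85714 − 0.90000 = -0.04286.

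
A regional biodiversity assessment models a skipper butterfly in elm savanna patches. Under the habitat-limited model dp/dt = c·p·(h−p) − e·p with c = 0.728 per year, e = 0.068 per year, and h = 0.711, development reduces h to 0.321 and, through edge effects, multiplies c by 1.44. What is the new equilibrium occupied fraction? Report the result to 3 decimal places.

0.256

Before: p* = h − e/c = 0.711 − 0.068/0.728 = 0.711 − 0.0934 = 0.6176.
After: c = 1.04832, e = 0.068, h = 0.321; p* = 0.321 − 0.068/1.04832 = 0.2561.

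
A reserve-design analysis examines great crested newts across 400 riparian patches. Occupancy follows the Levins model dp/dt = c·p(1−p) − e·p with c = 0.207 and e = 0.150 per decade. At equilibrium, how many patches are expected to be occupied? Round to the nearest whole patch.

110

p* = 1 − e/c = 1 − 0.150/0.207 = 0.2754.
Expected occupied patches = N × p* = 400 × 0.2754 = 110.14 ≈ 110.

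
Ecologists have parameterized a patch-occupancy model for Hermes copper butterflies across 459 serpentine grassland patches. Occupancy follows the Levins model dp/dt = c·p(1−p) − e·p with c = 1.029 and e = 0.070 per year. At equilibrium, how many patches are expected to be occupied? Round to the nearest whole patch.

p* = 1 − e/c = 1 − 0.070/1.029 = 0.9320.
Expected occupied patches = N × p* = 459 × 0.9320 = 427.78 ≈ 428.

428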